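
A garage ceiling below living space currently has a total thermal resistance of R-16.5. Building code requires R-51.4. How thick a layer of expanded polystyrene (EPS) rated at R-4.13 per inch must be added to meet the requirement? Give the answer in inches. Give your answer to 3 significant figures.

8.45 in

ΔR = 51.4 − 16.5 = 34.9 ft²·°F·h/BTU
L = ΔR / (R/in) = 34.9/4.13 = 8.45 in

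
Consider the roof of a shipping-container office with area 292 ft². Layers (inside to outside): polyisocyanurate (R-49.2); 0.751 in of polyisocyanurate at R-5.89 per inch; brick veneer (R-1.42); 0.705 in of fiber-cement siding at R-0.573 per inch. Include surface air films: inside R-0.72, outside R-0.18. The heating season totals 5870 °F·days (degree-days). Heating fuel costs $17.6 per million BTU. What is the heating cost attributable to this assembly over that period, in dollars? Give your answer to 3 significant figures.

12.8 dollars

0.751 × 5.89 = 4.423
0.705 × 0.573 = 0.404
R_total = 0.72 + 49.2 + 4.423 + 1.42 + 0.404 + 0.18 = 56.35 ft²·°F·h/BTU
E = A × HDD × 24 / R = 292 × 5870 × 24 / 56.35 = 730100 BTU
Cost = 730100/10⁶ × 17.6 = $12.85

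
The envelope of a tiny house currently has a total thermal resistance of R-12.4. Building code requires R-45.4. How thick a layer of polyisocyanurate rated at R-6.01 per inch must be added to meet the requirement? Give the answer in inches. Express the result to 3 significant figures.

5.49 in

ΔR = 45.4 − 12.4 = 33 ft²·°F·h/BTU
L = ΔR / (R/in) = 33/6.01 = 5.491 in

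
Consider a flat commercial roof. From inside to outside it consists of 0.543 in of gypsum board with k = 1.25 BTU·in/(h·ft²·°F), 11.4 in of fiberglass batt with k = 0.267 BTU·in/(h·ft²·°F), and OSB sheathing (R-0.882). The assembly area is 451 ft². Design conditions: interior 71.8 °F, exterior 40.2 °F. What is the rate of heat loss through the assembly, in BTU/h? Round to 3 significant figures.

0.543/1.25 = 0.4344
11.4/0.267 = 42.7
R_total = 0.4344 + 42.7 + 0.882 = 44.01 ft²·°F·h/BTU
Q = A·ΔT/R = 451 × (71.8 − 40.2) / 44.01 = 323.8 BTU/h

324 BTU/h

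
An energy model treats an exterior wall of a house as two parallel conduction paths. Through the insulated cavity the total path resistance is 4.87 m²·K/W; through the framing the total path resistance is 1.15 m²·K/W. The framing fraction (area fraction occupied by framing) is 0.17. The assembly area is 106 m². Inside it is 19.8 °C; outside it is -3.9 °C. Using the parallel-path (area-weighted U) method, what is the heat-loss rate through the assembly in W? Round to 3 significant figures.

U_eff = 0.83/4.87 + 0.17/1.15 = 0.1704 + 0.1478 = 0.3183
R_eff = 1/U_eff = 3.142 m²·K/W
Q = 106 × (19.8 − (-3.9)) / 3.142 = 799.5 W

800 W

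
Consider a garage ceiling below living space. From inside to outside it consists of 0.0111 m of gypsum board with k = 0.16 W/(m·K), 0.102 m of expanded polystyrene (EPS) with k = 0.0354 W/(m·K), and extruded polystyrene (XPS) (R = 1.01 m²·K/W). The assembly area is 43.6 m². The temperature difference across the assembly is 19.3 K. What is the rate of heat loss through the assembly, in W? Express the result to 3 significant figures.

0.0111/0.16 = 0.06938
0.102/0.0354 = 2.881
R_total = 0.06938 + 2.881 + 1.01 = 3.961 m²·K/W
Q = A·ΔT/R = 43.6 × 19.3 / 3.961 = 212.5 W

212 W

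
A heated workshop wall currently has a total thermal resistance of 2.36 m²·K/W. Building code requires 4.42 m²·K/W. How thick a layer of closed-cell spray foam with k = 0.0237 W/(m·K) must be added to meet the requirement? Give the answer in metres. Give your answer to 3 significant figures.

ΔR = 4.42 − 2.36 = 2.06 m²·K/W
L = ΔR × k = 2.06 × 0.0237 = 0.04882 m

0.0488 m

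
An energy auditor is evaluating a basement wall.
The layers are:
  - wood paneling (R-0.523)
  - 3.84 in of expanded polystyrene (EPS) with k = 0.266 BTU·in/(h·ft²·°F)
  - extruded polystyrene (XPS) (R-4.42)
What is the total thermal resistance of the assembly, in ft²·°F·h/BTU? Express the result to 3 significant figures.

3.84/0.266 = 14.44
R_total = 0.523 + 14.44 + 4.42 = 19.38 ft²·°F·h/BTU

19.4 ft²·°F·h/BTU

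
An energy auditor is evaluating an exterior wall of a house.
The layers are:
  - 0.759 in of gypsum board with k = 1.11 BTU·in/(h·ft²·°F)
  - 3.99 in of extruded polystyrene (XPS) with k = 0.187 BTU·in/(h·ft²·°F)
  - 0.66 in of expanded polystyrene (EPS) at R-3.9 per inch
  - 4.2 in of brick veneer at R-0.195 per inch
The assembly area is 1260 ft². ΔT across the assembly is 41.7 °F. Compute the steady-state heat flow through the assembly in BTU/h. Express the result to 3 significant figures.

2070 BTU/h

0.759/1.11 = 0.6838
3.99/0.187 = 21.34
0.66 × 3.9 = 2.574
4.2 × 0.195 = 0.819
R_total = 0.6838 + 21.34 + 2.574 + 0.819 = 25.41 ft²·°F·h/BTU
Q = A·ΔT/R = 1260 × 41.7 / 25.41 = 2067 BTU/h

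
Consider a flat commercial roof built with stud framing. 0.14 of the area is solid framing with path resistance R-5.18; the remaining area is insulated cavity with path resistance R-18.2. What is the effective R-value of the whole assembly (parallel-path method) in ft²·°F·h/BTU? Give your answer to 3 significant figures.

13.5 ft²·°F·h/BTU

U_eff = 0.86/18.2 + 0.14/5.18 = 0.04725 + 0.02703 = 0.07428
R_eff = 1/U_eff = 13.46 ft²·°F·h/BTU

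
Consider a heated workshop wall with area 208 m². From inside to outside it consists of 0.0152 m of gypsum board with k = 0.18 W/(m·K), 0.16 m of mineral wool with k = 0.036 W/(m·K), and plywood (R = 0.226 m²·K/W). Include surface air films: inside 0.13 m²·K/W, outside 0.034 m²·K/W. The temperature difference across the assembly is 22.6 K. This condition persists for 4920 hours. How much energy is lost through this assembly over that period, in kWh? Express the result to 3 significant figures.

0.0152/0.18 = 0.08444
0.16/0.036 = 4.444
R_total = 0.13 + 0.08444 + 4.444 + 0.226 + 0.034 = 4.919 m²·K/W
Q = 208 × 22.6 / 4.919 = 955.7 W
E = 955.7 W × 4920 h / 1000 = 4702 kWh

4700 kWh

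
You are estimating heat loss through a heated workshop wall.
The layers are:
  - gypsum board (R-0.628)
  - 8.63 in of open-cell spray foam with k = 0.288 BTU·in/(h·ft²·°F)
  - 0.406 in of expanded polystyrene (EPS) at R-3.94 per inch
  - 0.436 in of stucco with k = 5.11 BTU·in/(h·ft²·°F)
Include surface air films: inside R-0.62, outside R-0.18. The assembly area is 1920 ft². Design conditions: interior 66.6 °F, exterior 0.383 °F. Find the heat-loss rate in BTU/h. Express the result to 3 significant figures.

8.63/0.288 = 29.97
0.406 × 3.94 = 1.6
0.436/5.11 = 0.08532
R_total = 0.62 + 0.628 + 29.97 + 1.6 + 0.08532 + 0.18 = 33.08 ft²·°F·h/BTU
Q = A·ΔT/R = 1920 × (66.6 − 0.383) / 33.08 = 3844 BTU/h

3840 BTU/h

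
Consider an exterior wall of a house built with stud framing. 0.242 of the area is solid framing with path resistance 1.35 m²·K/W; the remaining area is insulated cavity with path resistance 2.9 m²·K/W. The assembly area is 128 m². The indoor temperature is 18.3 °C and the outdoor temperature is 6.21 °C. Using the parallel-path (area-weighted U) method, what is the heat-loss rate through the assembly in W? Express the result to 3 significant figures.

682 W

U_eff = 0.758/2.9 + 0.242/1.35 = 0.2614 + 0.1793 = 0.4406
R_eff = 1/U_eff = 2.269 m²·K/W
Q = 128 × (18.3 − 6.21) / 2.269 = 681.9 W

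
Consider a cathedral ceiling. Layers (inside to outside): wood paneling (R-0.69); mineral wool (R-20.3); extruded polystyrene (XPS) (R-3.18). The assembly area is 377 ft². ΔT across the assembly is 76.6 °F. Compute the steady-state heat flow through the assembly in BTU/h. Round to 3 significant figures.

R_total = 0.69 + 20.3 + 3.18 = 24.17 ft²·°F·h/BTU
Q = A·ΔT/R = 377 × 76.6 / 24.17 = 1195 BTU/h

1190 BTU/h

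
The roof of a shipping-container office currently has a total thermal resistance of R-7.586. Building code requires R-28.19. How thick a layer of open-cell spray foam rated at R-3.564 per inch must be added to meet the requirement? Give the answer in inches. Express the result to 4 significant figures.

ΔR = 28.19 − 7.586 = 20.604 ft²·°F·h/BTU
L = ΔR / (R/in) = 20.604/3.564 = 5.7811 in

5.781 in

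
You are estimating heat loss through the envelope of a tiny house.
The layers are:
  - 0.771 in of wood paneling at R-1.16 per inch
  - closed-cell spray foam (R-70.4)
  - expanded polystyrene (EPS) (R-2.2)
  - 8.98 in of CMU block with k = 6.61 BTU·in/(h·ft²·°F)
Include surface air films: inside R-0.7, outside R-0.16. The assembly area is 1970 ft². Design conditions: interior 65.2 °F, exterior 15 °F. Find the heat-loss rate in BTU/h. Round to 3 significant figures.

1310 BTU/h

0.771 × 1.16 = 0.8944
8.98/6.61 = 1.359
R_total = 0.7 + 0.8944 + 70.4 + 2.2 + 1.359 + 0.16 = 75.71 ft²·°F·h/BTU
Q = A·ΔT/R = 1970 × (65.2 − 15) / 75.71 = 1306 BTU/h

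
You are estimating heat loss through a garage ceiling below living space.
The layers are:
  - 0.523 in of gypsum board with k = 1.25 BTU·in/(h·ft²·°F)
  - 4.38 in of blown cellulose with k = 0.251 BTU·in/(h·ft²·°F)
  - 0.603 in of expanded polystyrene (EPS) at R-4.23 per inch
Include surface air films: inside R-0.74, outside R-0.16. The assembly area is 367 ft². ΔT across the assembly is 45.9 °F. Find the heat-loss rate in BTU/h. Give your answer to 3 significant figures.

0.523/1.25 = 0.4184
4.38/0.251 = 17.45
0.603 × 4.23 = 2.551
R_total = 0.74 + 0.4184 + 17.45 + 2.551 + 0.16 = 21.32 ft²·°F·h/BTU
Q = A·ΔT/R = 367 × 45.9 / 21.32 = 790.1 BTU/h

790 BTU/h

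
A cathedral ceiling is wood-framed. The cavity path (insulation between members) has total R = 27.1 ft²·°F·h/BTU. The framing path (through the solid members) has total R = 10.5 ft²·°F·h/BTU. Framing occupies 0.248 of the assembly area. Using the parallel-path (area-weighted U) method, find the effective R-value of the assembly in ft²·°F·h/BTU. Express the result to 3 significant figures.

U_eff = 0.752/27.1 + 0.248/10.5 = 0.02775 + 0.02362 = 0.05137
R_eff = 1/U_eff = 19.47 ft²·°F·h/BTU

19.5 ft²·°F·h/BTU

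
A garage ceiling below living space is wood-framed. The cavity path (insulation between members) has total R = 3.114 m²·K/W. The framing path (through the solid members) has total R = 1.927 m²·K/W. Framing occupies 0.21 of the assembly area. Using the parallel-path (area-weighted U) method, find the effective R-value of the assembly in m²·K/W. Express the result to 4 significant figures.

2.757 m²·K/W

U_eff = 0.79/3.114 + 0.21/1.927 = 0.25369 + 0.10898 = 0.36267
R_eff = 1/U_eff = 2.7573 m²·K/W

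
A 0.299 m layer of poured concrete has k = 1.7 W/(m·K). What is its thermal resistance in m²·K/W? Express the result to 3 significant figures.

R = L/k = 0.299/1.7 = 0.1759 m²·K/W

0.176 m²·K/W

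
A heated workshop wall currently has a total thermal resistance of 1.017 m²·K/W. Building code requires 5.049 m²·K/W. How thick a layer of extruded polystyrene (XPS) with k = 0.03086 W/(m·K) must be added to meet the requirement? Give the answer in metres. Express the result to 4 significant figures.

0.1244 m

ΔR = 5.049 − 1.017 = 4.032 m²·K/W
L = ΔR × k = 4.032 × 0.03086 = 0.12443 m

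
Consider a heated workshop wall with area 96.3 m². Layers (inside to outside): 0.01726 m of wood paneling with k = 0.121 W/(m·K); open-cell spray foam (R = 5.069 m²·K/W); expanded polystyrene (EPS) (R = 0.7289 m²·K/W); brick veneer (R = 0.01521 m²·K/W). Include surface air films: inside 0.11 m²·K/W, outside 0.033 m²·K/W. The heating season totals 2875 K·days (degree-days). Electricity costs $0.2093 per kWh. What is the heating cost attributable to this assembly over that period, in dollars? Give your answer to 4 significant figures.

228.0 dollars

0.01726/0.121 = 0.14264
R_total = 0.11 + 0.14264 + 5.069 + 0.7289 + 0.01521 + 0.033 = 6.0988 m²·K/W
E = A × HDD × 24 / R / 1000 = 96.3 × 2875 × 24 / 6.0988 / 1000 = 1089.5 kWh
Cost = 1089.5 × 0.2093 = $228.04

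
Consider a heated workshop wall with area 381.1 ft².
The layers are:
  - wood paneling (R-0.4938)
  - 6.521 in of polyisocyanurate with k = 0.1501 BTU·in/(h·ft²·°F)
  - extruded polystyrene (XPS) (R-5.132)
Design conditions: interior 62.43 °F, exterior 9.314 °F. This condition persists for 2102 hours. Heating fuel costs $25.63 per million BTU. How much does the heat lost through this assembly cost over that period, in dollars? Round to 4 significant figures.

6.521/0.1501 = 43.444
R_total = 0.4938 + 43.444 + 5.132 = 49.07 ft²·°F·h/BTU
Q = 381.1 × (62.43 − 9.314) / 49.07 = 412.52 BTU/h
E = 412.52 × 2102 = 867120 BTU
Cost = 867120/10⁶ × 25.63 = $22.224

22.22 dollars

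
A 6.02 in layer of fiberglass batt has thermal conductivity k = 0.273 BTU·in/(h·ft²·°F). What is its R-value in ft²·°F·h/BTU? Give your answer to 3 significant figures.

22.1 ft²·°F·h/BTU

R = L/k = 6.02/0.273 = 22.05 ft²·°F·h/BTU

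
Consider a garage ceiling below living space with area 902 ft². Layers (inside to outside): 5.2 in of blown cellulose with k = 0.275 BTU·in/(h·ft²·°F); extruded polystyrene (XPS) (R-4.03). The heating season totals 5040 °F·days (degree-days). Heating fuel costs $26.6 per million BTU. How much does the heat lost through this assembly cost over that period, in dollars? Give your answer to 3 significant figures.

127 dollars

5.2/0.275 = 18.91
R_total = 18.91 + 4.03 = 22.94 ft²·°F·h/BTU
E = A × HDD × 24 / R = 902 × 5040 × 24 / 22.94 = 4756000 BTU
Cost = 4756000/10⁶ × 26.6 = $126.5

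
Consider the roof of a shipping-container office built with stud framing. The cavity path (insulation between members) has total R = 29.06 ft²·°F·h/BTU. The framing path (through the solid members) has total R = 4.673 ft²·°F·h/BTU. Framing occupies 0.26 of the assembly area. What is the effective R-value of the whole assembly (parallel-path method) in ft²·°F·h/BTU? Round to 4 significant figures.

U_eff = 0.74/29.06 + 0.26/4.673 = 0.025465 + 0.055639 = 0.081103
R_eff = 1/U_eff = 12.33 ft²·°F·h/BTU

12.33 ft²·°F·h/BTU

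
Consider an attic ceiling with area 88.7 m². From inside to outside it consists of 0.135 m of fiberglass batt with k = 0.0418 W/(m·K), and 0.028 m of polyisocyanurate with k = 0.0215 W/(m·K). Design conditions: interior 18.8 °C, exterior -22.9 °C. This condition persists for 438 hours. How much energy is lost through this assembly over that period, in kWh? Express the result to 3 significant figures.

0.135/0.0418 = 3.23
0.028/0.0215 = 1.302
R_total = 3.23 + 1.302 = 4.532 m²·K/W
Q = 88.7 × (18.8 − (-22.9)) / 4.532 = 816.2 W
E = 816.2 W × 438 h / 1000 = 357.5 kWh

357 kWh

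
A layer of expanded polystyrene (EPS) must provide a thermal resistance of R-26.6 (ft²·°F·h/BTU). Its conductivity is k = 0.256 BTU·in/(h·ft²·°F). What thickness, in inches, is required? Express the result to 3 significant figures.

L = R × k = 26.6 × 0.256 = 6.81 in

6.81 in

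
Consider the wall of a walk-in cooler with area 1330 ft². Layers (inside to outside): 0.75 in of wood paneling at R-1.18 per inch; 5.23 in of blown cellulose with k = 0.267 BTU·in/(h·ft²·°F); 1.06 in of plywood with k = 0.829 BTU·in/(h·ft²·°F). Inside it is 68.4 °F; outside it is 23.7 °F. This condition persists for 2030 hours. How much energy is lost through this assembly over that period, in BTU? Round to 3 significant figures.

0.75 × 1.18 = 0.885
5.23/0.267 = 19.59
1.06/0.829 = 1.279
R_total = 0.885 + 19.59 + 1.279 = 21.75 ft²·°F·h/BTU
Q = 1330 × (68.4 − 23.7) / 21.75 = 2733 BTU/h
E = 2733 × 2030 = 5548000 BTU

5550000 BTU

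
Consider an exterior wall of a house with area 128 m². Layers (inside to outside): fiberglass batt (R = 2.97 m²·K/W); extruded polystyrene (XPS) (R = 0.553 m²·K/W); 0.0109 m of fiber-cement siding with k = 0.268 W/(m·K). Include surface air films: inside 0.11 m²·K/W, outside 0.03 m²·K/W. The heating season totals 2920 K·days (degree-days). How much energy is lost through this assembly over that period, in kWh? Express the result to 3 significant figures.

2420 kWh

0.0109/0.268 = 0.04067
R_total = 0.11 + 2.97 + 0.553 + 0.04067 + 0.03 = 3.704 m²·K/W
E = A × HDD × 24 / R / 1000 = 128 × 2920 × 24 / 3.704 / 1000 = 2422 kWh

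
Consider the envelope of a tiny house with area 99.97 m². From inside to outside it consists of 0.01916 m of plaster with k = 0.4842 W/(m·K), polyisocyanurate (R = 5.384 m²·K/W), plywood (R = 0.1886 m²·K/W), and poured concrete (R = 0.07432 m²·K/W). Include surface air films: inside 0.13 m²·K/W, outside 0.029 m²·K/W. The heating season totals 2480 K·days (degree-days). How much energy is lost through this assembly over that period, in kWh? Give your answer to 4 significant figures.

1018 kWh

0.01916/0.4842 = 0.03957
R_total = 0.13 + 0.03957 + 5.384 + 0.1886 + 0.07432 + 0.029 = 5.8455 m²·K/W
E = A × HDD × 24 / R / 1000 = 99.97 × 2480 × 24 / 5.8455 / 1000 = 1017.9 kWh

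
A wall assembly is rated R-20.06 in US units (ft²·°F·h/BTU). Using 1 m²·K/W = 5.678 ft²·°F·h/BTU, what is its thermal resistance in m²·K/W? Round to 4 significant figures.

R_SI = 20.06/5.678 = 3.5329

3.533 m²·K/W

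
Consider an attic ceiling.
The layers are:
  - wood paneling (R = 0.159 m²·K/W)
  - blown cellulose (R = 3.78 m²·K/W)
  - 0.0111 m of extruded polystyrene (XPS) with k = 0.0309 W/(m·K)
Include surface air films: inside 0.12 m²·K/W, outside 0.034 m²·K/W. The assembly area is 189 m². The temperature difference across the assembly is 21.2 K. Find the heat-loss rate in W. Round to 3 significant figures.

900 W

0.0111/0.0309 = 0.3592
R_total = 0.12 + 0.159 + 3.78 + 0.3592 + 0.034 = 4.452 m²·K/W
Q = A·ΔT/R = 189 × 21.2 / 4.452 = 900 W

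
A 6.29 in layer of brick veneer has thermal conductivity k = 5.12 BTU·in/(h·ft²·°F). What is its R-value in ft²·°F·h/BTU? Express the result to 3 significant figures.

R = L/k = 6.29/5.12 = 1.229 ft²·°F·h/BTU

1.23 ft²·°F·h/BTU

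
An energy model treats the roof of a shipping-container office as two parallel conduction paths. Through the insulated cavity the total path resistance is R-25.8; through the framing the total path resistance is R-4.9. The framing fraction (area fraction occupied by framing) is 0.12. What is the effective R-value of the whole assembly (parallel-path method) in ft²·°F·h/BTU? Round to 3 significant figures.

U_eff = 0.88/25.8 + 0.12/4.9 = 0.03411 + 0.02449 = 0.0586
R_eff = 1/U_eff = 17.07 ft²·°F·h/BTU

17.1 ft²·°F·h/BTU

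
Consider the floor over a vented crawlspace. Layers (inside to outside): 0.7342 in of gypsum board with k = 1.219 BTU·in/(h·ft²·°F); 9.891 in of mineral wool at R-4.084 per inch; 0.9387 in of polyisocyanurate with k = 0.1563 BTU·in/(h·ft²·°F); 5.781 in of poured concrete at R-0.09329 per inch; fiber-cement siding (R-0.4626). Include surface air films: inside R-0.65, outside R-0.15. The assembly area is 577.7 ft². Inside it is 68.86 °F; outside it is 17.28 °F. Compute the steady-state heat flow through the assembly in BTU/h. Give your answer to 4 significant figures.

0.7342/1.219 = 0.6023
9.891 × 4.084 = 40.395
0.9387/0.1563 = 6.0058
5.781 × 0.09329 = 0.53931
R_total = 0.65 + 0.6023 + 40.395 + 6.0058 + 0.53931 + 0.4626 + 0.15 = 48.805 ft²·°F·h/BTU
Q = A·ΔT/R = 577.7 × (68.86 − 17.28) / 48.805 = 610.55 BTU/h

610.5 BTU/h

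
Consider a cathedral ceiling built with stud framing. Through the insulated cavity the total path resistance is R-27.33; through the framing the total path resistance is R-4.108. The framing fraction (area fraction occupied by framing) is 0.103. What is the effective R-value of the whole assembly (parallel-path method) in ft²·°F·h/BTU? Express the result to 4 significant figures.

17.27 ft²·°F·h/BTU

U_eff = 0.897/27.33 + 0.103/4.108 = 0.032821 + 0.025073 = 0.057894
R_eff = 1/U_eff = 17.273 ft²·°F·h/BTU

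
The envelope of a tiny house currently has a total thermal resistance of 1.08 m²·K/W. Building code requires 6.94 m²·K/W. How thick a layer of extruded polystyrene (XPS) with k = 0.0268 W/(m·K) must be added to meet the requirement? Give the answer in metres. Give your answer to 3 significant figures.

0.157 m

ΔR = 6.94 − 1.08 = 5.86 m²·K/W
L = ΔR × k = 5.86 × 0.0268 = 0.157 m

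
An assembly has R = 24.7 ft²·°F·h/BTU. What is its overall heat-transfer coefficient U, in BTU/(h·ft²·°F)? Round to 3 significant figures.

0.0405 BTU/(h·ft²·°F)

U = 1/R = 1/24.7 = 0.04049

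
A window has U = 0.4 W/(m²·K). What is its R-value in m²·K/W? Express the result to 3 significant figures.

2.50 m²·K/W

R = 1/U = 1/0.4 = 2.5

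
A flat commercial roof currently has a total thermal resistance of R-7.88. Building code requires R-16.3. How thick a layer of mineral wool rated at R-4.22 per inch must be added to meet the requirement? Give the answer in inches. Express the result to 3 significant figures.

ΔR = 16.3 − 7.88 = 8.42 ft²·°F·h/BTU
L = ΔR / (R/in) = 8.42/4.22 = 1.995 in

2.00 in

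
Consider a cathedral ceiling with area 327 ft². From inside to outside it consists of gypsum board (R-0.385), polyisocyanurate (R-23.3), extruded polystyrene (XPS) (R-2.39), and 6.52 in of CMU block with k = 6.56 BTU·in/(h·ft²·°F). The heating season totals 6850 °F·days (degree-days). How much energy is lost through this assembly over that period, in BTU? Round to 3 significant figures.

6.52/6.56 = 0.9939
R_total = 0.385 + 23.3 + 2.39 + 0.9939 = 27.07 ft²·°F·h/BTU
E = A × HDD × 24 / R = 327 × 6850 × 24 / 27.07 = 1986000 BTU

1990000 BTU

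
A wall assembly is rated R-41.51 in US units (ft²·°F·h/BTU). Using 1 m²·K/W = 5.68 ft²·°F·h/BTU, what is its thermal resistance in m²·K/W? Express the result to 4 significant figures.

7.308 m²·K/W

R_SI = 41.51/5.68 = 7.3081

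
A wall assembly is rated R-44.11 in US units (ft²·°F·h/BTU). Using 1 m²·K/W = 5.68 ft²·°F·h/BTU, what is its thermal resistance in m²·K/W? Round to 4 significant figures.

R_SI = 44.11/5.68 = 7.7658

7.766 m²·K/W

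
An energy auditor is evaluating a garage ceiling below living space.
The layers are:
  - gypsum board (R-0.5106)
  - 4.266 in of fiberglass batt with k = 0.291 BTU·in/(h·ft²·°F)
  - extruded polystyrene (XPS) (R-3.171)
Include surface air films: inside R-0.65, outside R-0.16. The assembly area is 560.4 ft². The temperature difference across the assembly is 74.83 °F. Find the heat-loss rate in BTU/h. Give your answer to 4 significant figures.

4.266/0.291 = 14.66
R_total = 0.65 + 0.5106 + 14.66 + 3.171 + 0.16 = 19.151 ft²·°F·h/BTU
Q = A·ΔT/R = 560.4 × 74.83 / 19.151 = 2189.6 BTU/h

2190 BTU/h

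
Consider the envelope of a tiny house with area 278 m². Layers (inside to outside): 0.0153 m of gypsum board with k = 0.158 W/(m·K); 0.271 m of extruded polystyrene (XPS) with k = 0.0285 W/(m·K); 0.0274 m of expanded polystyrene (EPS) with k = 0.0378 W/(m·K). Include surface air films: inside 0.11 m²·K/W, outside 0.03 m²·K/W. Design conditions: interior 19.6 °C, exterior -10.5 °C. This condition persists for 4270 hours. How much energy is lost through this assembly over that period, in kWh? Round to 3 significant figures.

0.0153/0.158 = 0.09684
0.271/0.0285 = 9.509
0.0274/0.0378 = 0.7249
R_total = 0.11 + 0.09684 + 9.509 + 0.7249 + 0.03 = 10.47 m²·K/W
Q = 278 × (19.6 − (-10.5)) / 10.47 = 799.2 W
E = 799.2 W × 4270 h / 1000 = 3413 kWh

3410 kWh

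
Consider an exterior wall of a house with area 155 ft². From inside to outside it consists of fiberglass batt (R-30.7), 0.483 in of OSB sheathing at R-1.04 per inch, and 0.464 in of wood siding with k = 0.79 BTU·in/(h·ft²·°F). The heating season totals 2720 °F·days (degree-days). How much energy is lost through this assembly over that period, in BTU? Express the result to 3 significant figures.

0.483 × 1.04 = 0.5023
0.464/0.79 = 0.5873
R_total = 30.7 + 0.5023 + 0.5873 = 31.79 ft²·°F·h/BTU
E = A × HDD × 24 / R = 155 × 2720 × 24 / 31.79 = 318300 BTU

318000 BTU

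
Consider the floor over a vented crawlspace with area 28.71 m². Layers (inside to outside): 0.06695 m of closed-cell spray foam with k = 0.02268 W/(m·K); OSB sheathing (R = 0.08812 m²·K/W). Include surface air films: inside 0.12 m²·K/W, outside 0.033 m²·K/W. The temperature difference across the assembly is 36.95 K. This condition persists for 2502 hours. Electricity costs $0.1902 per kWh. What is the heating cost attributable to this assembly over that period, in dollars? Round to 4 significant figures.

0.06695/0.02268 = 2.9519
R_total = 0.12 + 2.9519 + 0.08812 + 0.033 = 3.1931 m²·K/W
Q = 28.71 × 36.95 / 3.1931 = 332.23 W
E = 332.23 W × 2502 h / 1000 = 831.24 kWh
Cost = 831.24 × 0.1902 = $158.1

158.1 dollars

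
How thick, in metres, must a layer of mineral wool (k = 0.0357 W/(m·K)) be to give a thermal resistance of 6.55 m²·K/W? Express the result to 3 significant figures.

0.234 m

L = R·k = 6.55 × 0.0357 = 0.2338 m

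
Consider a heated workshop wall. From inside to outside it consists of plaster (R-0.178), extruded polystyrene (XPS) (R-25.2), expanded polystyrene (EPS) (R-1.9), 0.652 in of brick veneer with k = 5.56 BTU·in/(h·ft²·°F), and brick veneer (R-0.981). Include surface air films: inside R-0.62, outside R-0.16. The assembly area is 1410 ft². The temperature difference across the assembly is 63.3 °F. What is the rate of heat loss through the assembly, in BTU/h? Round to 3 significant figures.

3060 BTU/h

0.652/5.56 = 0.1173
R_total = 0.62 + 0.178 + 25.2 + 1.9 + 0.1173 + 0.981 + 0.16 = 29.16 ft²·°F·h/BTU
Q = A·ΔT/R = 1410 × 63.3 / 29.16 = 3061 BTU/h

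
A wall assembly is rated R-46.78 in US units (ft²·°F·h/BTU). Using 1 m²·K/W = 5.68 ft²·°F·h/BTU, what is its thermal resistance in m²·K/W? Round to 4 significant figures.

8.236 m²·K/W

R_SI = 46.78/5.68 = 8.2359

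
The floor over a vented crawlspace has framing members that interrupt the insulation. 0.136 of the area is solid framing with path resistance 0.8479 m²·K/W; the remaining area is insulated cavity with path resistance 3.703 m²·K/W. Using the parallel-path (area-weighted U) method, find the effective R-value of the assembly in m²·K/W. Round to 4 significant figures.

U_eff = 0.864/3.703 + 0.136/0.8479 = 0.23332 + 0.1604 = 0.39372
R_eff = 1/U_eff = 2.5399 m²·K/W

2.540 m²·K/W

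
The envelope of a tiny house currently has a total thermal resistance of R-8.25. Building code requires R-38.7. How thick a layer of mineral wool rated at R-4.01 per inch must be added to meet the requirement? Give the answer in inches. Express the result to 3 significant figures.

7.59 in

ΔR = 38.7 − 8.25 = 30.45 ft²·°F·h/BTU
L = ΔR / (R/in) = 30.45/4.01 = 7.594 in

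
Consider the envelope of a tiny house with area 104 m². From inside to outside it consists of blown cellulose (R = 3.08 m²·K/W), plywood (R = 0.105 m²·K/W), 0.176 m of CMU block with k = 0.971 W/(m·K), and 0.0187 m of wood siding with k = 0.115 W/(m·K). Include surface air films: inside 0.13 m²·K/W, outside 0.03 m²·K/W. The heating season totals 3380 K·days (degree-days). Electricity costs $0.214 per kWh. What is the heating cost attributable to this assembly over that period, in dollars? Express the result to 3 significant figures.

0.176/0.971 = 0.1813
0.0187/0.115 = 0.1626
R_total = 0.13 + 3.08 + 0.105 + 0.1813 + 0.1626 + 0.03 = 3.689 m²·K/W
E = A × HDD × 24 / R / 1000 = 104 × 3380 × 24 / 3.689 / 1000 = 2287 kWh
Cost = 2287 × 0.214 = $489.4

489 dollars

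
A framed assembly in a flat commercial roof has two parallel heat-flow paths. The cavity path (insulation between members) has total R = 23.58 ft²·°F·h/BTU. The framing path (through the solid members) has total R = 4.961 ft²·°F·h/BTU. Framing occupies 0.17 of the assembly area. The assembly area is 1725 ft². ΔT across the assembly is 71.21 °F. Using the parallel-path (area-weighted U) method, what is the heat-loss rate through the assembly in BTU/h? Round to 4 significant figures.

8533 BTU/h

U_eff = 0.83/23.58 + 0.17/4.961 = 0.035199 + 0.034267 = 0.069467
R_eff = 1/U_eff = 14.395 ft²·°F·h/BTU
Q = 1725 × 71.21 / 14.395 = 8533.1 BTU/h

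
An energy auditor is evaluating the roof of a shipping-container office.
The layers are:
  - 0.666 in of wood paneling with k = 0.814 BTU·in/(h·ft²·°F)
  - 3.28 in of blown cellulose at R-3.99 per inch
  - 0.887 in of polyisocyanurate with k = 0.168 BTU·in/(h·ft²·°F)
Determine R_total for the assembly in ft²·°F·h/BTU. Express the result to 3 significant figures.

19.2 ft²·°F·h/BTU

0.666/0.814 = 0.8182
3.28 × 3.99 = 13.09
0.887/0.168 = 5.28
R_total = 0.8182 + 13.09 + 5.28 = 19.19 ft²·°F·h/BTU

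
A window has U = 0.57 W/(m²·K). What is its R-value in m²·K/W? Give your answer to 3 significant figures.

R = 1/U = 1/0.57 = 1.754

1.75 m²·K/W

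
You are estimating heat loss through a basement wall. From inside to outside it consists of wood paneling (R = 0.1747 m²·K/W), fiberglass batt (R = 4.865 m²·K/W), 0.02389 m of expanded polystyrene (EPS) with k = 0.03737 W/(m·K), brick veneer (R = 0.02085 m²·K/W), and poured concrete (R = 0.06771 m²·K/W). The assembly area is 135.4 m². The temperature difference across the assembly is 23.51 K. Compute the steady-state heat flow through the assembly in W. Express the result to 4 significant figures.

0.02389/0.03737 = 0.63928
R_total = 0.1747 + 4.865 + 0.63928 + 0.02085 + 0.06771 = 5.7675 m²·K/W
Q = A·ΔT/R = 135.4 × 23.51 / 5.7675 = 551.93 W

551.9 W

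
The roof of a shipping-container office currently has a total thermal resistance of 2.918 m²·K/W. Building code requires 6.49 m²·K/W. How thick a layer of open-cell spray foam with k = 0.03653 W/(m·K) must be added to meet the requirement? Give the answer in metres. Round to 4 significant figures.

0.1305 m

ΔR = 6.49 − 2.918 = 3.572 m²·K/W
L = ΔR × k = 3.572 × 0.03653 = 0.13049 m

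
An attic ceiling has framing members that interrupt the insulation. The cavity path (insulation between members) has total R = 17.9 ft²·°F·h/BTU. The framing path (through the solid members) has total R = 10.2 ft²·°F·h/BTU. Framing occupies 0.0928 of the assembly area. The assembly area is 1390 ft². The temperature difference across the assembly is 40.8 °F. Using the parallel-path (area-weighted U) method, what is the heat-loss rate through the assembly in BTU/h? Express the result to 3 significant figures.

3390 BTU/h

U_eff = 0.9072/17.9 + 0.0928/10.2 = 0.05068 + 0.009098 = 0.05978
R_eff = 1/U_eff = 16.73 ft²·°F·h/BTU
Q = 1390 × 40.8 / 16.73 = 3390 BTU/h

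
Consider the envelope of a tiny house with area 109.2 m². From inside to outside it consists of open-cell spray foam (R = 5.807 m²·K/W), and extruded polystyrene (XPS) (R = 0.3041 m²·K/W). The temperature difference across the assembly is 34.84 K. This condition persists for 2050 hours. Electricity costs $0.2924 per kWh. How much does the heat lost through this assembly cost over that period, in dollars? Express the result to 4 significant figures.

373.2 dollars

R_total = 5.807 + 0.3041 = 6.1111 m²·K/W
Q = 109.2 × 34.84 / 6.1111 = 622.56 W
E = 622.56 W × 2050 h / 1000 = 1276.2 kWh
Cost = 1276.2 × 0.2924 = $373.18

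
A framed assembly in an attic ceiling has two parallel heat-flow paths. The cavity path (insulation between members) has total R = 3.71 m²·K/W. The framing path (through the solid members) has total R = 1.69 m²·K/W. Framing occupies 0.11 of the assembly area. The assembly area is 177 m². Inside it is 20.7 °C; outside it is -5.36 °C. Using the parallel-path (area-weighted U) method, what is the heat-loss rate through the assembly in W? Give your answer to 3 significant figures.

1410 W

U_eff = 0.89/3.71 + 0.11/1.69 = 0.2399 + 0.06509 = 0.305
R_eff = 1/U_eff = 3.279 m²·K/W
Q = 177 × (20.7 − (-5.36)) / 3.279 = 1407 W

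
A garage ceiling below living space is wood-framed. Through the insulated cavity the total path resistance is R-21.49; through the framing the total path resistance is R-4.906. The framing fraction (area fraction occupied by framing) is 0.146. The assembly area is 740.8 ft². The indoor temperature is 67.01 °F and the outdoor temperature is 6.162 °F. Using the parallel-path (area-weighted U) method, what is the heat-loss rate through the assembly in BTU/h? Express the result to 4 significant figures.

3133 BTU/h

U_eff = 0.854/21.49 + 0.146/4.906 = 0.039739 + 0.029759 = 0.069499
R_eff = 1/U_eff = 14.389 ft²·°F·h/BTU
Q = 740.8 × (67.01 − 6.162) / 14.389 = 3132.7 BTU/h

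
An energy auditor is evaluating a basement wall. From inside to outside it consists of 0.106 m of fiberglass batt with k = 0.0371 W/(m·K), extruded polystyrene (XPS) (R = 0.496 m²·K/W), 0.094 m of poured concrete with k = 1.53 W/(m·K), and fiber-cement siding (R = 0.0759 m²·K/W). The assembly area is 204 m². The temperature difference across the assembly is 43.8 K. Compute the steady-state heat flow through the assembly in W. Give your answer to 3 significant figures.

2560 W

0.106/0.0371 = 2.857
0.094/1.53 = 0.06144
R_total = 2.857 + 0.496 + 0.06144 + 0.0759 = 3.49 m²·K/W
Q = A·ΔT/R = 204 × 43.8 / 3.49 = 2560 W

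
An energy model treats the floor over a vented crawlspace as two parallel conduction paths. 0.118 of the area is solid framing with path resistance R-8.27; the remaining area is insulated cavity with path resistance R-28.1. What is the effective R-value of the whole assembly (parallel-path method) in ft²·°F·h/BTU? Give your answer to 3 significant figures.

U_eff = 0.882/28.1 + 0.118/8.27 = 0.03139 + 0.01427 = 0.04566
R_eff = 1/U_eff = 21.9 ft²·°F·h/BTU

21.9 ft²·°F·h/BTU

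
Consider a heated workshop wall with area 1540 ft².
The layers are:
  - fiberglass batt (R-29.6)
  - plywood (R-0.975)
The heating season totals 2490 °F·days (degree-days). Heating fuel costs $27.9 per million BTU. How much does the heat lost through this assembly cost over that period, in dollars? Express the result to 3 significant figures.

84.0 dollars

R_total = 29.6 + 0.975 = 30.58 ft²·°F·h/BTU
E = A × HDD × 24 / R = 1540 × 2490 × 24 / 30.58 = 3010000 BTU
Cost = 3010000/10⁶ × 27.9 = $83.98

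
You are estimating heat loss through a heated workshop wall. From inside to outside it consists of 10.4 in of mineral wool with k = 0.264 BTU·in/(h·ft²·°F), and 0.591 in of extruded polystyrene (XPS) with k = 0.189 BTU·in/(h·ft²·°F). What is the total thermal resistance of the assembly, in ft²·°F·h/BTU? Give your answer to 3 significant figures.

10.4/0.264 = 39.39
0.591/0.189 = 3.127
R_total = 39.39 + 3.127 = 42.52 ft²·°F·h/BTU

42.5 ft²·°F·h/BTU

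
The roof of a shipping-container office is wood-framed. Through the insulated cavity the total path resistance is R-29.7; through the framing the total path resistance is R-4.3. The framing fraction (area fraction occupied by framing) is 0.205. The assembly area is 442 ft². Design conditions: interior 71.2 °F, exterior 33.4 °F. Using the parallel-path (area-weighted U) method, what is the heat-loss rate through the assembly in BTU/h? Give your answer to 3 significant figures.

1240 BTU/h

U_eff = 0.795/29.7 + 0.205/4.3 = 0.02677 + 0.04767 = 0.07444
R_eff = 1/U_eff = 13.43 ft²·°F·h/BTU
Q = 442 × (71.2 − 33.4) / 13.43 = 1244 BTU/h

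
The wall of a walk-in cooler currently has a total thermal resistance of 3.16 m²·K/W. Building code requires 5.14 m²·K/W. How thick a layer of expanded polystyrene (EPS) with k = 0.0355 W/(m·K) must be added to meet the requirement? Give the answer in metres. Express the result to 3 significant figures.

ΔR = 5.14 − 3.16 = 1.98 m²·K/W
L = ΔR × k = 1.98 × 0.0355 = 0.07029 m

0.0703 m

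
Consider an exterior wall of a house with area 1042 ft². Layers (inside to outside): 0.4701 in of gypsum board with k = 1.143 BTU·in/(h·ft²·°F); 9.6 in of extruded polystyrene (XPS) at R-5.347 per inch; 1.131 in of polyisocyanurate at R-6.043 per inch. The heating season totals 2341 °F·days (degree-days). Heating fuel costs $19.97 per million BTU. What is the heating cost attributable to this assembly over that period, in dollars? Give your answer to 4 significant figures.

0.4701/1.143 = 0.41129
9.6 × 5.347 = 51.331
1.131 × 6.043 = 6.8346
R_total = 0.41129 + 51.331 + 6.8346 = 58.577 ft²·°F·h/BTU
E = A × HDD × 24 / R = 1042 × 2341 × 24 / 58.577 = 999430 BTU
Cost = 999430/10⁶ × 19.97 = $19.959

19.96 dollars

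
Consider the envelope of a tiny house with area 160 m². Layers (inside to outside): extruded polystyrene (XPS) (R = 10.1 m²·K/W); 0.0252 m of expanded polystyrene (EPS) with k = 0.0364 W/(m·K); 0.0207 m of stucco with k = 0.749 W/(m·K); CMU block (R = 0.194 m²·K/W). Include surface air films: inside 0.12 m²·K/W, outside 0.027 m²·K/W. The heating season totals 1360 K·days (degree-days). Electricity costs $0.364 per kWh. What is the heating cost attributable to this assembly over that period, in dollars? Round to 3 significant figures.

170 dollars

0.0252/0.0364 = 0.6923
0.0207/0.749 = 0.02764
R_total = 0.12 + 10.1 + 0.6923 + 0.02764 + 0.194 + 0.027 = 11.16 m²·K/W
E = A × HDD × 24 / R / 1000 = 160 × 1360 × 24 / 11.16 / 1000 = 467.9 kWh
Cost = 467.9 × 0.364 = $170.3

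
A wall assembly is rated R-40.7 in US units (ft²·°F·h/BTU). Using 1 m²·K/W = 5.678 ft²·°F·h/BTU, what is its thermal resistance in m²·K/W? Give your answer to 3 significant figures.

R_SI = 40.7/5.678 = 7.168

7.17 m²·K/W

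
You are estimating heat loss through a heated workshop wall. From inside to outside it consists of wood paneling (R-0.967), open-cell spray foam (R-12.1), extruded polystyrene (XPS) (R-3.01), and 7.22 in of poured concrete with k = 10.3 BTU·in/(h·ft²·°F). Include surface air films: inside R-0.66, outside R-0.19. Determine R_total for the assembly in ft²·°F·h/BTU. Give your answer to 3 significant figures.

7.22/10.3 = 0.701
R_total = 0.66 + 0.967 + 12.1 + 3.01 + 0.701 + 0.19 = 17.63 ft²·°F·h/BTU

17.6 ft²·°F·h/BTU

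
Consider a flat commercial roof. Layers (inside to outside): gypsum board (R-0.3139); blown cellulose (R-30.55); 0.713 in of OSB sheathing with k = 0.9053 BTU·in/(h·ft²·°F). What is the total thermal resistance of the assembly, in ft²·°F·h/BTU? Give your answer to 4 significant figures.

31.65 ft²·°F·h/BTU

0.713/0.9053 = 0.78758
R_total = 0.3139 + 30.55 + 0.78758 = 31.651 ft²·°F·h/BTU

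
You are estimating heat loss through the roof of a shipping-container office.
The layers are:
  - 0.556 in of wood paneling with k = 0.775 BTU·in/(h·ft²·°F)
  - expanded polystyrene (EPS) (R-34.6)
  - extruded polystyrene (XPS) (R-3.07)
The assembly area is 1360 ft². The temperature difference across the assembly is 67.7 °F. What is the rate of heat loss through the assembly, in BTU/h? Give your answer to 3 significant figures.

2400 BTU/h

0.556/0.775 = 0.7174
R_total = 0.7174 + 34.6 + 3.07 = 38.39 ft²·°F·h/BTU
Q = A·ΔT/R = 1360 × 67.7 / 38.39 = 2398 BTU/h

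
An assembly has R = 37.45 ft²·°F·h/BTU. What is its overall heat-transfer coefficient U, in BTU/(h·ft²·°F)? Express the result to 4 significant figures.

0.02670 BTU/(h·ft²·°F)

U = 1/R = 1/37.45 = 0.026702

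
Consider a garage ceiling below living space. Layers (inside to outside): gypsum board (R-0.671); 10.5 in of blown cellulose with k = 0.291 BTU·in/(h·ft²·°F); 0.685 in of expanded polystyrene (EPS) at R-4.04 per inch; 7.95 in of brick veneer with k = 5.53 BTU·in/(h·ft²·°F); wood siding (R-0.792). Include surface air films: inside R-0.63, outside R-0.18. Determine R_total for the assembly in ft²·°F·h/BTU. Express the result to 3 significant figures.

42.6 ft²·°F·h/BTU

10.5/0.291 = 36.08
0.685 × 4.04 = 2.767
7.95/5.53 = 1.438
R_total = 0.63 + 0.671 + 36.08 + 2.767 + 1.438 + 0.792 + 0.18 = 42.56 ft²·°F·h/BTU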